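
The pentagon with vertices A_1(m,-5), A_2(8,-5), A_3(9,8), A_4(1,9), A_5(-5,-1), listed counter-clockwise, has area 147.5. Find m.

-1

Write out the shoelace sum; only the two edges meeting at A_1 involve m:
2·Area = [((-5)·(-5) − m·(-1)) + (m·(-5) − 8·(-5))] + 226
       = -4·m + 291 = 295
⇒ m = -1.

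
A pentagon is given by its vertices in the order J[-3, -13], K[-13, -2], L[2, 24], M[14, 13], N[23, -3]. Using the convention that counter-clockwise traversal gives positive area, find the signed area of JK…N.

-715

Apply Gauss's area formula: 2A = Σ (x_i·y_{i+1} − x_{i+1}·y_i), indices taken mod 5.
J→K: (-3)(-2) − (-13)(-13) = -163
K→L: (-13)(24) − (2)(-2) = -308
L→M: (2)(13) − (14)(24) = -310
M→N: (14)(-3) − (23)(13) = -341
N→J: (23)(-13) − (-3)(-3) = -308
Σ = -1430
Signed area = Σ/2 = -715 (negative ⇒ clockwise traversal).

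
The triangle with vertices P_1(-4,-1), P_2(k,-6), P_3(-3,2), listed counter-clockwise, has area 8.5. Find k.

0

Write out the shoelace sum; only the two edges meeting at P_2 involve k:
2·Area = [((-4)·(-6) − k·(-1)) + (k·2 − (-3)·(-6))] + 11
       = 3·k + 17 = 17
⇒ k = 0.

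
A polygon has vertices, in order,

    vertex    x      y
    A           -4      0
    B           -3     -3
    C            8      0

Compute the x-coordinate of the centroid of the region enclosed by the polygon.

Apply the surveyor's formula. First the cross-terms c_i = x_i·y_{i+1} − x_{i+1}·y_i:
  12, 24, 0  ⇒  2A = 36, A = 18.
Then Σ (x_i + x_{i+1})·c_i = 36, so x̄ = 36 / (6·18) = 1/3.

1/3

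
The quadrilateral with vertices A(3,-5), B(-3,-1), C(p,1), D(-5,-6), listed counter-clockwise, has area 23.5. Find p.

The doubled signed area Σ (x_i y_{i+1} − x_{i+1} y_i) is linear in p.
With p=0 it equals 27; the coefficient of p is -5 (from the two edges through C).
So -5·p + 27 = 2·23.5 = 47 ⇒ p = -4.

-4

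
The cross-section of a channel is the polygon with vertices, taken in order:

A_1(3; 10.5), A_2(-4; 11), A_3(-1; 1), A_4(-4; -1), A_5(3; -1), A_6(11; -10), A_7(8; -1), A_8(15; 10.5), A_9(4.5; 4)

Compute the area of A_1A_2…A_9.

Apply the surveyor's formula: 2A = Σ (x_i·y_{i+1} − x_{i+1}·y_i), indices taken mod 9.
Cross-terms: 75, 7, 5, 7, -19, 69, 99, 12.75, 35.25  ⇒  Σ = 291
Area = |Σ|/2 = 145.5.

145.5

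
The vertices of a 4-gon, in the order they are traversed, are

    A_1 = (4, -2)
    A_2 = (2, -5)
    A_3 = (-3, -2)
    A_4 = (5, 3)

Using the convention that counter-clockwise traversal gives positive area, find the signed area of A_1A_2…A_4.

-28

Apply the surveyor's formula: 2A = Σ (x_i·y_{i+1} − x_{i+1}·y_i), indices taken mod 4.
Σ = (-16) + (-19) + (1) + (-22) = -56
Signed area = Σ/2 = -28 (negative ⇒ clockwise traversal).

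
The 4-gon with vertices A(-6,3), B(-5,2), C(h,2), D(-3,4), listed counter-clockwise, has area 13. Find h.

Write out the shoelace sum; only the two edges meeting at C involve h:
2·Area = [((-5)·2 − h·2) + (h·4 − (-3)·2)] + 18
       = 2·h + 14 = 26
⇒ h = 6.

6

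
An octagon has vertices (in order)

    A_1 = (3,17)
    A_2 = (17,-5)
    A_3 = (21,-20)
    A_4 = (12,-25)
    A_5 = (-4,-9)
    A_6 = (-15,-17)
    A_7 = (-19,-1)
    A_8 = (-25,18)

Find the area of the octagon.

Σ = (-304) + (-235) + (-285) + (-208) + (-67) + (-308) + (-367) + (-479) = -2253
Area = |Σ|/2 = 1126.5.

1126.5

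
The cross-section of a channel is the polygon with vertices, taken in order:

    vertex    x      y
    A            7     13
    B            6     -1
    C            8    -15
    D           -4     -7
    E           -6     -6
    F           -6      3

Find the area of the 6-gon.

227

Σ = (-85) + (-82) + (-116) + (-18) + (-54) + (-99) = -454
Area = |Σ|/2 = 227.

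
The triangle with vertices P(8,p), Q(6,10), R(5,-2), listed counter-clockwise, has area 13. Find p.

Write out the shoelace sum; only the two edges meeting at P involve p:
2·Area = [(5·p − 8·(-2)) + (8·10 − 6·p)] + -62
       = -1·p + 34 = 26
⇒ p = 8.

8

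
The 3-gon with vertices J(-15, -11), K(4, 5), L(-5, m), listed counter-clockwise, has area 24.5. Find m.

Write out the shoelace sum; only the two edges meeting at L involve m:
2·Area = [(4·m − (-5)·5) + ((-5)·(-11) − (-15)·m)] + -31
       = 19·m + 49 = 49
⇒ m = 0.

0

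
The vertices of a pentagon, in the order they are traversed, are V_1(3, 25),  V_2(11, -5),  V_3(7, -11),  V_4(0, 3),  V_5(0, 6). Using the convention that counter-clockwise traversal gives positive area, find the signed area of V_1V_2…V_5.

Apply the shoelace formula: 2A = Σ (x_i·y_{i+1} − x_{i+1}·y_i), indices taken mod 5.
Σ = (-290) + (-86) + (21) + (0) + (-18) = -373
Signed area = Σ/2 = -186.5 (negative ⇒ clockwise traversal).

-186.5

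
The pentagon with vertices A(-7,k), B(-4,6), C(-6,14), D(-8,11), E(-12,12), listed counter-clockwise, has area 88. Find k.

-9

Write out the shoelace sum; only the two edges meeting at A involve k:
2·Area = [((-12)·k − (-7)·12) + ((-7)·6 − (-4)·k)] + 62
       = -8·k + 104 = 176
⇒ k = -9.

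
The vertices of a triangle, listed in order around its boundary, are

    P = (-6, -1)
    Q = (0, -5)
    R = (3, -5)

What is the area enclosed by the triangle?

Cross-terms: 30, 15, -33  ⇒  Σ = 12
Area = |Σ|/2 = 6.

6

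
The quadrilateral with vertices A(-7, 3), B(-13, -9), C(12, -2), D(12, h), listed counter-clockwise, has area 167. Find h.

2

The doubled signed area Σ (x_i y_{i+1} − x_{i+1} y_i) is linear in h.
With h=0 it equals 296; the coefficient of h is 19 (from the two edges through D).
So 19·h + 296 = 2·167 = 334 ⇒ h = 2.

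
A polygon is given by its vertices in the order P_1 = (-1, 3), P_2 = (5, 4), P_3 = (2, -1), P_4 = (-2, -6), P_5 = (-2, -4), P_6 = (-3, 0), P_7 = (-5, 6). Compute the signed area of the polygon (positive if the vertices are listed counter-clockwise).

-44.5

Apply Gauss's area formula: 2A = Σ (x_i·y_{i+1} − x_{i+1}·y_i), indices taken mod 7.
Σ = (-19) + (-13) + (-14) + (-4) + (-12) + (-18) + (-9) = -89
Signed area = Σ/2 = -44.5 (negative ⇒ clockwise traversal).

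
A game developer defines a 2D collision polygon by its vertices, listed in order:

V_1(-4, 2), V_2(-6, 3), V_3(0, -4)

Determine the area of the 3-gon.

Apply the shoelace formula: 2A = Σ (x_i·y_{i+1} − x_{i+1}·y_i), indices taken mod 3.
Cross-terms: 0, 24, -16  ⇒  Σ = 8
Area = |Σ|/2 = 4.

4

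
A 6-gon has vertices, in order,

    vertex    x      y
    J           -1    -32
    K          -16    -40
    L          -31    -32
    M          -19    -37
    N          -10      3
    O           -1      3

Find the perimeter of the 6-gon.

|JK| = √((-15)² + (-8)²) = √289 = 17
|KL| = √((-15)² + (8)²) = √289 = 17
|LM| = √((12)² + (-5)²) = √169 = 13
|MN| = √((9)² + (40)²) = √1681 = 41
|NO| = √((9)² + (0)²) = √81 = 9
|OJ| = √((0)² + (-35)²) = √1225 = 35
Perimeter = 17 + 17 + 13 + 41 + 9 + 35 = 132.

132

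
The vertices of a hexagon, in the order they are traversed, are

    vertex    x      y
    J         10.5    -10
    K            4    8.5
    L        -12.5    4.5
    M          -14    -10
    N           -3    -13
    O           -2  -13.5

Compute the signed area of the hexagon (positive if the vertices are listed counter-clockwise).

Apply Gauss's area formula: 2A = Σ (x_i·y_{i+1} − x_{i+1}·y_i), indices taken mod 6.
Cross-terms: 129.25, 124.25, 188, 152, 14.5, 161.75  ⇒  Σ = 769.75
Signed area = Σ/2 = 384.875 (positive ⇒ counter-clockwise traversal).

384.875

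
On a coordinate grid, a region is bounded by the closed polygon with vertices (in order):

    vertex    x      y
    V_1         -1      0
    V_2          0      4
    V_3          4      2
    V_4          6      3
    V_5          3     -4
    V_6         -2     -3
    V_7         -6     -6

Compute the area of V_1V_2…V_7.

Apply the surveyor's formula: 2A = Σ (x_i·y_{i+1} − x_{i+1}·y_i), indices taken mod 7.
Σ = (-4) + (-16) + (0) + (-33) + (-17) + (-6) + (-6) = -82
Area = |Σ|/2 = 41.

41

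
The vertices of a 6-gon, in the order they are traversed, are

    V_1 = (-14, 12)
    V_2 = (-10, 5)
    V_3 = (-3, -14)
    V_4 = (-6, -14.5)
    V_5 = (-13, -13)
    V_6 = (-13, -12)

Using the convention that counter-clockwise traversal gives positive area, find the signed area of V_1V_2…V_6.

-141.5

Apply Gauss's area formula: 2A = Σ (x_i·y_{i+1} − x_{i+1}·y_i), indices taken mod 6.
V_1→V_2: (-14)(5) − (-10)(12) = 50
V_2→V_3: (-10)(-14) − (-3)(5) = 155
V_3→V_4: (-3)(-14.5) − (-6)(-14) = -40.5
V_4→V_5: (-6)(-13) − (-13)(-14.5) = -110.5
V_5→V_6: (-13)(-12) − (-13)(-13) = -13
V_6→V_1: (-13)(12) − (-14)(-12) = -324
Σ = -283
Signed area = Σ/2 = -141.5 (negative ⇒ clockwise traversal).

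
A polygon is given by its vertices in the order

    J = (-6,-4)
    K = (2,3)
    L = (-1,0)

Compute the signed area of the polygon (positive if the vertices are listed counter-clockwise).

-1.5

Apply Gauss's area formula: 2A = Σ (x_i·y_{i+1} − x_{i+1}·y_i), indices taken mod 3.
Σ = (-10) + (3) + (4) = -3
Signed area = Σ/2 = -1.5 (negative ⇒ clockwise traversal).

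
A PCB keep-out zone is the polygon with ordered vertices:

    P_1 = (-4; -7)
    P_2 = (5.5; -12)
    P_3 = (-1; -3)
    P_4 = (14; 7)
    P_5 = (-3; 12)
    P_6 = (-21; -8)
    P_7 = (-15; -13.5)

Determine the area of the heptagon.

386.25

P_1→P_2: (-4)(-12) − (5.5)(-7) = 86.5
P_2→P_3: (5.5)(-3) − (-1)(-12) = -28.5
P_3→P_4: (-1)(7) − (14)(-3) = 35
P_4→P_5: (14)(12) − (-3)(7) = 189
P_5→P_6: (-3)(-8) − (-21)(12) = 276
P_6→P_7: (-21)(-13.5) − (-15)(-8) = 163.5
P_7→P_1: (-15)(-7) − (-4)(-13.5) = 51
Σ = 772.5
Area = |Σ|/2 = 386.25.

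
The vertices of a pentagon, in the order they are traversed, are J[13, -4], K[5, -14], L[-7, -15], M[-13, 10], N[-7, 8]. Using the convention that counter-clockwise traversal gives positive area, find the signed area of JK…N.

-355

Σ = (-162) + (-173) + (-265) + (-34) + (-76) = -710
Signed area = Σ/2 = -355 (negative ⇒ clockwise traversal).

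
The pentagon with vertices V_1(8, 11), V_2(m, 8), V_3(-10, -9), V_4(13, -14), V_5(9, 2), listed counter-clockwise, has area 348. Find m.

-3

The doubled signed area Σ (x_i y_{i+1} − x_{i+1} y_i) is linear in m.
With m=0 it equals 636; the coefficient of m is -20 (from the two edges through V_2).
So -20·m + 636 = 2·348 = 696 ⇒ m = -3.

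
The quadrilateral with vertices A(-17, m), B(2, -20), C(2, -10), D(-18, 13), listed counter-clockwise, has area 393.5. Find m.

Write out the shoelace sum; only the two edges meeting at A involve m:
2·Area = [((-18)·m − (-17)·13) + ((-17)·(-20) − 2·m)] + -134
       = -20·m + 427 = 787
⇒ m = -18.

-18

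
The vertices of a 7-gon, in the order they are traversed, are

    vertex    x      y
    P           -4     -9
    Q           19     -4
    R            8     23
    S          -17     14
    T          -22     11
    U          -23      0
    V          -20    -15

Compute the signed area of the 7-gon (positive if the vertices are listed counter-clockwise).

999

Apply the shoelace formula: 2A = Σ (x_i·y_{i+1} − x_{i+1}·y_i), indices taken mod 7.
P→Q: (-4)(-4) − (19)(-9) = 187
Q→R: (19)(23) − (8)(-4) = 469
R→S: (8)(14) − (-17)(23) = 503
S→T: (-17)(11) − (-22)(14) = 121
T→U: (-22)(0) − (-23)(11) = 253
U→V: (-23)(-15) − (-20)(0) = 345
V→P: (-20)(-9) − (-4)(-15) = 120
Σ = 1998
Signed area = Σ/2 = 999 (positive ⇒ counter-clockwise traversal).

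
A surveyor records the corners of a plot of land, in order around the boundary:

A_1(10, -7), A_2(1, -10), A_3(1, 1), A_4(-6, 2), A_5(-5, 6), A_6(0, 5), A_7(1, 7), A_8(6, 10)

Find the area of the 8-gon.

152

Apply the surveyor's formula: 2A = Σ (x_i·y_{i+1} − x_{i+1}·y_i), indices taken mod 8.
Σ = (-93) + (11) + (8) + (-26) + (-25) + (-5) + (-32) + (-142) = -304
Area = |Σ|/2 = 152.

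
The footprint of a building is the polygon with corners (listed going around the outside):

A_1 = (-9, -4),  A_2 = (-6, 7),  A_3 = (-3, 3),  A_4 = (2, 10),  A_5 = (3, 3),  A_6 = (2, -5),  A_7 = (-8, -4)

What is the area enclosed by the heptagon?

108.5

Σ = (-87) + (3) + (-36) + (-24) + (-21) + (-48) + (-4) = -217
Area = |Σ|/2 = 108.5.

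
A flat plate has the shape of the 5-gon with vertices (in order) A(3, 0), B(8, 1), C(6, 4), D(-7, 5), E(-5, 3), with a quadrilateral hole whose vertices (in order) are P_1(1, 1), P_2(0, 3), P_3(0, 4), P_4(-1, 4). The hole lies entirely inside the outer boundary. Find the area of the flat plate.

Outer boundary:
A→B: (3)(1) − (8)(0) = 3
B→C: (8)(4) − (6)(1) = 26
C→D: (6)(5) − (-7)(4) = 58
D→E: (-7)(3) − (-5)(5) = 4
E→A: (-5)(0) − (3)(3) = -9
Σ = 82
Area = |Σ|/2 = 41.
Hole:
Apply the shoelace (surveyor's) formula: 2A = Σ (x_i·y_{i+1} − x_{i+1}·y_i), indices taken mod 4.
Σ = (3) + (0) + (4) + (-5) = 2
Area = |Σ|/2 = 1.
Net area = 41 − 1 = 40.

40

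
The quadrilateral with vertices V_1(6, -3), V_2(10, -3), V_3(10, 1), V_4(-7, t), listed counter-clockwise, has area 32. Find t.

Write out the shoelace sum; only the two edges meeting at V_4 involve t:
2·Area = [(10·t − (-7)·1) + ((-7)·(-3) − 6·t)] + 52
       = 4·t + 80 = 64
⇒ t = -4.

-4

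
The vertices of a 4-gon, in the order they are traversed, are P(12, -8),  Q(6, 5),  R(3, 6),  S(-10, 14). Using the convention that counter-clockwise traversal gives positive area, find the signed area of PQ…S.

71.5

Σ = (108) + (21) + (102) + (-88) = 143
Signed area = Σ/2 = 71.5 (positive ⇒ counter-clockwise traversal).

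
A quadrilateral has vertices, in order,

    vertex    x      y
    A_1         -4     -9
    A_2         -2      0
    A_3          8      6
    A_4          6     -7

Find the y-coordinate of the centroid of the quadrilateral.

Apply Gauss's area formula. First the cross-terms c_i = x_i·y_{i+1} − x_{i+1}·y_i:
  -18, -12, -92, -82  ⇒  2A = -204, A = -102.
Then Σ (y_i + y_{i+1})·c_i = 1494, so ȳ = 1494 / (6·(-102)) = -83/34.

-83/34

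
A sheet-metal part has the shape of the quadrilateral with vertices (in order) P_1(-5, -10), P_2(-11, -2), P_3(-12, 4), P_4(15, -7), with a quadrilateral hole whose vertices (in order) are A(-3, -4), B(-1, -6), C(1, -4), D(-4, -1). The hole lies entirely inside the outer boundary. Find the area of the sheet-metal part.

154.5

Outer boundary:
P_1→P_2: (-5)(-2) − (-11)(-10) = -100
P_2→P_3: (-11)(4) − (-12)(-2) = -68
P_3→P_4: (-12)(-7) − (15)(4) = 24
P_4→P_1: (15)(-10) − (-5)(-7) = -185
Σ = -329
Area = |Σ|/2 = 164.5.
Hole:
Apply the shoelace formula: 2A = Σ (x_i·y_{i+1} − x_{i+1}·y_i), indices taken mod 4.
Σ = (14) + (10) + (-17) + (13) = 20
Area = |Σ|/2 = 10.
Net area = 164.5 − 10 = 154.5.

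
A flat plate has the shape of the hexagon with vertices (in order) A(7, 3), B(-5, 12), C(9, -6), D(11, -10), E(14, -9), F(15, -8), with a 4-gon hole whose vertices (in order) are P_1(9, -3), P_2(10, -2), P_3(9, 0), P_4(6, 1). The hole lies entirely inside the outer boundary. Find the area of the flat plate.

75

Outer boundary:
Apply the shoelace formula: 2A = Σ (x_i·y_{i+1} − x_{i+1}·y_i), indices taken mod 6.
Σ = (99) + (-78) + (-24) + (41) + (23) + (101) = 162
Area = |Σ|/2 = 81.
Hole:
Apply the shoelace (surveyor's) formula: 2A = Σ (x_i·y_{i+1} − x_{i+1}·y_i), indices taken mod 4.
Cross-terms: 12, 18, 9, -27  ⇒  Σ = 12
Area = |Σ|/2 = 6.
Net area = 81 − 6 = 75.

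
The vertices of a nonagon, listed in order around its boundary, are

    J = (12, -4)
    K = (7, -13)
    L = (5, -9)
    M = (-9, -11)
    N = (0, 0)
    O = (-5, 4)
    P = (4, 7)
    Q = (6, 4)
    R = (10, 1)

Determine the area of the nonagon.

Cross-terms: -128, 2, -136, 0, 0, -51, -26, -34, -52  ⇒  Σ = -425
Area = |Σ|/2 = 212.5.

212.5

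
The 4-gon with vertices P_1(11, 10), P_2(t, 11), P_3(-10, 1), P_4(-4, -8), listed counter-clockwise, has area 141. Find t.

Write out the shoelace sum; only the two edges meeting at P_2 involve t:
2·Area = [(11·11 − t·10) + (t·1 − (-10)·11)] + 132
       = -9·t + 363 = 282
⇒ t = 9.

9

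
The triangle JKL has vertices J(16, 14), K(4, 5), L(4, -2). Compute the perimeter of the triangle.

|JK| = √((-12)² + (-9)²) = √225 = 15
|KL| = √((0)² + (-7)²) = √49 = 7
|LJ| = √((12)² + (16)²) = √400 = 20
Perimeter = 15 + 7 + 20 = 42.

42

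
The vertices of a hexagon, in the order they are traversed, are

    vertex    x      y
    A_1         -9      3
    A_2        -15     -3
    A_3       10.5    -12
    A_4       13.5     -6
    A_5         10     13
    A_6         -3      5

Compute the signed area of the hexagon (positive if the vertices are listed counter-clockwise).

371.5

Apply Gauss's area formula: 2A = Σ (x_i·y_{i+1} − x_{i+1}·y_i), indices taken mod 6.
A_1→A_2: (-9)(-3) − (-15)(3) = 72
A_2→A_3: (-15)(-12) − (10.5)(-3) = 211.5
A_3→A_4: (10.5)(-6) − (13.5)(-12) = 99
A_4→A_5: (13.5)(13) − (10)(-6) = 235.5
A_5→A_6: (10)(5) − (-3)(13) = 89
A_6→A_1: (-3)(3) − (-9)(5) = 36
Σ = 743
Signed area = Σ/2 = 371.5 (positive ⇒ counter-clockwise traversal).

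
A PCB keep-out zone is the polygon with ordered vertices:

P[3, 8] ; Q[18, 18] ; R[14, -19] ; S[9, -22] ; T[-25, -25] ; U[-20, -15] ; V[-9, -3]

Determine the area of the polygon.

929.5

Apply the surveyor's formula: 2A = Σ (x_i·y_{i+1} − x_{i+1}·y_i), indices taken mod 7.
Σ = (-90) + (-594) + (-137) + (-775) + (-125) + (-75) + (-63) = -1859
Area = |Σ|/2 = 929.5.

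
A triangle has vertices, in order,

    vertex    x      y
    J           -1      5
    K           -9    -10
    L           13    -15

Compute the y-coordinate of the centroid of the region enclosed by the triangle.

Apply the surveyor's formula. First the cross-terms c_i = x_i·y_{i+1} − x_{i+1}·y_i:
  55, 265, 50  ⇒  2A = 370, A = 185.
Then Σ (y_i + y_{i+1})·c_i = -7400, so ȳ = -7400 / (6·185) = -20/3.

-20/3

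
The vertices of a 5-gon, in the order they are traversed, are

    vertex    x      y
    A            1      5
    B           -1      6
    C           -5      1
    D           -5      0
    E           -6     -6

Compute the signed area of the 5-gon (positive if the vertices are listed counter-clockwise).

25.5

Σ = (11) + (29) + (5) + (30) + (-24) = 51
Signed area = Σ/2 = 25.5 (positive ⇒ counter-clockwise traversal).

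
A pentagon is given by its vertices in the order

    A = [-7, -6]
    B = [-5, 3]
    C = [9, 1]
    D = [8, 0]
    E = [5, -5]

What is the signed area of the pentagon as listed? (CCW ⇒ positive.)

-98

Σ = (-51) + (-32) + (-8) + (-40) + (-65) = -196
Signed area = Σ/2 = -98 (negative ⇒ clockwise traversal).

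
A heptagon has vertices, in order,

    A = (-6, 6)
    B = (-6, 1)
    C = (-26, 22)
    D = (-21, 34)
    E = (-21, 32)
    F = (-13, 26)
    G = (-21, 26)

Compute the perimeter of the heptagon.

92

|AB| = √((0)² + (-5)²) = √25 = 5
|BC| = √((-20)² + (21)²) = √841 = 29
|CD| = √((5)² + (12)²) = √169 = 13
|DE| = √((0)² + (-2)²) = √4 = 2
|EF| = √((8)² + (-6)²) = √100 = 10
|FG| = √((-8)² + (0)²) = √64 = 8
|GA| = √((15)² + (-20)²) = √625 = 25
Perimeter = 5 + 29 + 13 + 2 + 10 + 8 + 25 = 92.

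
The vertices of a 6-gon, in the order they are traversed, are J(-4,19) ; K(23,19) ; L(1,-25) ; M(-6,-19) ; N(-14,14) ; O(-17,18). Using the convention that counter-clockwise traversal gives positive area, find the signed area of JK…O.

J→K: (-4)(19) − (23)(19) = -513
K→L: (23)(-25) − (1)(19) = -594
L→M: (1)(-19) − (-6)(-25) = -169
M→N: (-6)(14) − (-14)(-19) = -350
N→O: (-14)(18) − (-17)(14) = -14
O→J: (-17)(19) − (-4)(18) = -251
Σ = -1891
Signed area = Σ/2 = -945.5 (negative ⇒ clockwise traversal).

-945.5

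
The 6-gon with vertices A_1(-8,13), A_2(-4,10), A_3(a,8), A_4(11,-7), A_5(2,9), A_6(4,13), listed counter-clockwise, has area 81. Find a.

The doubled signed area Σ (x_i y_{i+1} − x_{i+1} y_i) is linear in a.
With a=0 it equals 111; the coefficient of a is -17 (from the two edges through A_3).
So -17·a + 111 = 2·81 = 162 ⇒ a = -3.

-3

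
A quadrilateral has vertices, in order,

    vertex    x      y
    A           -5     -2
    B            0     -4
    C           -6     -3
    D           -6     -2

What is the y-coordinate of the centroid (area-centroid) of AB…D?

Apply the shoelace (surveyor's) formula. First the cross-terms c_i = x_i·y_{i+1} − x_{i+1}·y_i:
  20, -24, -6, 2  ⇒  2A = -8, A = -4.
Then Σ (y_i + y_{i+1})·c_i = 70, so ȳ = 70 / (6·(-4)) = -35/12.

-35/12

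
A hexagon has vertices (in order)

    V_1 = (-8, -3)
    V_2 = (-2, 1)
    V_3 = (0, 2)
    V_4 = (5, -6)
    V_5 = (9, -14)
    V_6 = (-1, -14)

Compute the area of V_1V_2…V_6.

146.5

Apply the shoelace formula: 2A = Σ (x_i·y_{i+1} − x_{i+1}·y_i), indices taken mod 6.
Cross-terms: -14, -4, -10, -16, -140, -109  ⇒  Σ = -293
Area = |Σ|/2 = 146.5.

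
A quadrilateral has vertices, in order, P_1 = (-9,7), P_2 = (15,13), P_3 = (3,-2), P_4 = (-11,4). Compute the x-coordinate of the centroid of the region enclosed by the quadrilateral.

Apply Gauss's area formula. First the cross-terms c_i = x_i·y_{i+1} − x_{i+1}·y_i:
  -222, -69, -10, -41  ⇒  2A = -342, A = -171.
Then Σ (x_i + x_{i+1})·c_i = -1674, so x̄ = -1674 / (6·(-171)) = 31/19.

31/19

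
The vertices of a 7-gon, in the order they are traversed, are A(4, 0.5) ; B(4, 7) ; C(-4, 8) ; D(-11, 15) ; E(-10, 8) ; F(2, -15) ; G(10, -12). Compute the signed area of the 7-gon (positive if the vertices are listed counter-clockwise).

244.5

A→B: (4)(7) − (4)(0.5) = 26
B→C: (4)(8) − (-4)(7) = 60
C→D: (-4)(15) − (-11)(8) = 28
D→E: (-11)(8) − (-10)(15) = 62
E→F: (-10)(-15) − (2)(8) = 134
F→G: (2)(-12) − (10)(-15) = 126
G→A: (10)(0.5) − (4)(-12) = 53
Σ = 489
Signed area = Σ/2 = 244.5 (positive ⇒ counter-clockwise traversal).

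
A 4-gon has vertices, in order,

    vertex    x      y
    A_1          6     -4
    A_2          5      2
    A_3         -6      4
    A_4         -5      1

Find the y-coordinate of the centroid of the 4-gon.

13/23

Apply the shoelace (surveyor's) formula. First the cross-terms c_i = x_i·y_{i+1} − x_{i+1}·y_i:
  32, 32, 14, 14  ⇒  2A = 92, A = 46.
Then Σ (y_i + y_{i+1})·c_i = 156, so ȳ = 156 / (6·46) = 13/23.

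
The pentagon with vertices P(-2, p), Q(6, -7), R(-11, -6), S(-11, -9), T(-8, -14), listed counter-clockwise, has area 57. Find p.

-9

Write out the shoelace sum; only the two edges meeting at P involve p:
2·Area = [((-8)·p − (-2)·(-14)) + ((-2)·(-7) − 6·p)] + 2
       = -14·p + -12 = 114
⇒ p = -9.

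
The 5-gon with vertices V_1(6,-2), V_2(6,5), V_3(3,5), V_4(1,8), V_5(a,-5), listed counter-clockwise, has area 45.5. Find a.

1

Write out the shoelace sum; only the two edges meeting at V_5 involve a:
2·Area = [(1·(-5) − a·8) + (a·(-2) − 6·(-5))] + 76
       = -10·a + 101 = 91
⇒ a = 1.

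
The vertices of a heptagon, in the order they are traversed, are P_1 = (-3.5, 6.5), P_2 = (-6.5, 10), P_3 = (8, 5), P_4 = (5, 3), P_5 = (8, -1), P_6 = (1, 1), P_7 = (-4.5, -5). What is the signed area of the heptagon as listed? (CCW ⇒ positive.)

Apply the surveyor's formula: 2A = Σ (x_i·y_{i+1} − x_{i+1}·y_i), indices taken mod 7.
Σ = (7.25) + (-112.5) + (-1) + (-29) + (9) + (-0.5) + (-46.75) = -173.5
Signed area = Σ/2 = -86.75 (negative ⇒ clockwise traversal).

-86.75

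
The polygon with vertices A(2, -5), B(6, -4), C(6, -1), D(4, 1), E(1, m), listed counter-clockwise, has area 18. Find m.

-4

Write out the shoelace sum; only the two edges meeting at E involve m:
2·Area = [(4·m − 1·1) + (1·(-5) − 2·m)] + 50
       = 2·m + 44 = 36
⇒ m = -4.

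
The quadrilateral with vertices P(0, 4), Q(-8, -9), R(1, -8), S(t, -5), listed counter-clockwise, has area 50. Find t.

0

Write out the shoelace sum; only the two edges meeting at S involve t:
2·Area = [(1·(-5) − t·(-8)) + (t·4 − 0·(-5))] + 105
       = 12·t + 100 = 100
⇒ t = 0.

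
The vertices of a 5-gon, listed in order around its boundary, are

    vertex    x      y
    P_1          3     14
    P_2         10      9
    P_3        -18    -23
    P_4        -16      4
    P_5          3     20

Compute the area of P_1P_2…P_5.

Apply the shoelace (surveyor's) formula: 2A = Σ (x_i·y_{i+1} − x_{i+1}·y_i), indices taken mod 5.
Σ = (-113) + (-68) + (-440) + (-332) + (-18) = -971
Area = |Σ|/2 = 485.5.

485.5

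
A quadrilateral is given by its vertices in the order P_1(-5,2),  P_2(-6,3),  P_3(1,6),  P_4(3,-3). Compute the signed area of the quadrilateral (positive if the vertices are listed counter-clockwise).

Cross-terms: -3, -39, -21, -9  ⇒  Σ = -72
Signed area = Σ/2 = -36 (negative ⇒ clockwise traversal).

-36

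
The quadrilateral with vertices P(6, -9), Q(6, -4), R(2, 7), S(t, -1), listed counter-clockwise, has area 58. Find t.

The doubled signed area Σ (x_i y_{i+1} − x_{i+1} y_i) is linear in t.
With t=0 it equals 84; the coefficient of t is -16 (from the two edges through S).
So -16·t + 84 = 2·58 = 116 ⇒ t = -2.

-2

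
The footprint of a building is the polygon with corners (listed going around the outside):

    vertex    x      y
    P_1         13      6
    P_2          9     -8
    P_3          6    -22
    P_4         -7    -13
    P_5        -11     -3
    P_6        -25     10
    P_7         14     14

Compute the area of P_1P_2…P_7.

Apply the shoelace formula: 2A = Σ (x_i·y_{i+1} − x_{i+1}·y_i), indices taken mod 7.
Cross-terms: -158, -150, -232, -122, -185, -490, -98  ⇒  Σ = -1435
Area = |Σ|/2 = 717.5.

717.5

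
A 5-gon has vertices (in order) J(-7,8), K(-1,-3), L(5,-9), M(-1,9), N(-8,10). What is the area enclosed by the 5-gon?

78.5

Cross-terms: 29, 24, 36, 62, 6  ⇒  Σ = 157
Area = |Σ|/2 = 78.5.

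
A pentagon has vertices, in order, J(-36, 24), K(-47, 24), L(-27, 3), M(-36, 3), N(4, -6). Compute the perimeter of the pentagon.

140

|JK| = √((-11)² + (0)²) = √121 = 11
|KL| = √((20)² + (-21)²) = √841 = 29
|LM| = √((-9)² + (0)²) = √81 = 9
|MN| = √((40)² + (-9)²) = √1681 = 41
|NJ| = √((-40)² + (30)²) = √2500 = 50
Perimeter = 11 + 29 + 9 + 41 + 50 = 140.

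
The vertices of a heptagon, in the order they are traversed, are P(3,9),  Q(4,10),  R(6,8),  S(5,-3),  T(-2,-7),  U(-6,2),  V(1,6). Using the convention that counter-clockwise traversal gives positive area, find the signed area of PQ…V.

Apply Gauss's area formula: 2A = Σ (x_i·y_{i+1} − x_{i+1}·y_i), indices taken mod 7.
Cross-terms: -6, -28, -58, -41, -46, -38, -9  ⇒  Σ = -226
Signed area = Σ/2 = -113 (negative ⇒ clockwise traversal).

-113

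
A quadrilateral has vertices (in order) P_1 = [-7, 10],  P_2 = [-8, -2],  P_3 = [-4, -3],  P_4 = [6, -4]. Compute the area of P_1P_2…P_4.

88

Apply the shoelace (surveyor's) formula: 2A = Σ (x_i·y_{i+1} − x_{i+1}·y_i), indices taken mod 4.
Σ = (94) + (16) + (34) + (32) = 176
Area = |Σ|/2 = 88.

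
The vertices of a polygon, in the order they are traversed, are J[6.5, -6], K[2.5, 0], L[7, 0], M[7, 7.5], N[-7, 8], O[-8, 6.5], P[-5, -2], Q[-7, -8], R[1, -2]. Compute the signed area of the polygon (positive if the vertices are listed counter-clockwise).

149

Apply the shoelace formula: 2A = Σ (x_i·y_{i+1} − x_{i+1}·y_i), indices taken mod 9.
Cross-terms: 15, 0, 52.5, 108.5, 18.5, 48.5, 26, 22, 7  ⇒  Σ = 298
Signed area = Σ/2 = 149 (positive ⇒ counter-clockwise traversal).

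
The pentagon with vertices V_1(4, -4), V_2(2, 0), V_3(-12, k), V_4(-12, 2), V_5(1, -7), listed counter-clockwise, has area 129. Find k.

The doubled signed area Σ (x_i y_{i+1} − x_{i+1} y_i) is linear in k.
With k=0 it equals 90; the coefficient of k is 14 (from the two edges through V_3).
So 14·k + 90 = 2·129 = 258 ⇒ k = 12.

12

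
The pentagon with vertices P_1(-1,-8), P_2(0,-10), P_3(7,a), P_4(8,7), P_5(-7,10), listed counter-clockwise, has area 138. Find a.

Write out the shoelace sum; only the two edges meeting at P_3 involve a:
2·Area = [(0·a − 7·(-10)) + (7·7 − 8·a)] + 205
       = -8·a + 324 = 276
⇒ a = 6.

6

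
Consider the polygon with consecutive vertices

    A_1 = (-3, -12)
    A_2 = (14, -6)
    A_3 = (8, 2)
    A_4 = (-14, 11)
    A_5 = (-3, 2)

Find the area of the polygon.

Σ = (186) + (76) + (116) + (5) + (42) = 425
Area = |Σ|/2 = 212.5.

212.5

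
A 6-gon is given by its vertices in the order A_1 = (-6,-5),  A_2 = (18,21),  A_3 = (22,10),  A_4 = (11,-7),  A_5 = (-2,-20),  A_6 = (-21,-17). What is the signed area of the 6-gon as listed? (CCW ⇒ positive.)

Cross-terms: -36, -282, -264, -234, -386, 3  ⇒  Σ = -1199
Signed area = Σ/2 = -599.5 (negative ⇒ clockwise traversal).

-599.5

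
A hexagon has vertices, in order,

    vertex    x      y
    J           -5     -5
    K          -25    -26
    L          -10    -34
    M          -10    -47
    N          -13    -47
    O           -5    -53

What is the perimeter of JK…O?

120

|JK| = √((-20)² + (-21)²) = √841 = 29
|KL| = √((15)² + (-8)²) = √289 = 17
|LM| = √((0)² + (-13)²) = √169 = 13
|MN| = √((-3)² + (0)²) = √9 = 3
|NO| = √((8)² + (-6)²) = √100 = 10
|OJ| = √((0)² + (48)²) = √2304 = 48
Perimeter = 29 + 17 + 13 + 3 + 10 + 48 = 120.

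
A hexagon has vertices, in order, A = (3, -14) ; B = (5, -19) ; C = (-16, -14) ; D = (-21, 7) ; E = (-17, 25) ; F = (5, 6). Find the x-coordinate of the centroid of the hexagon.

-2293/279

Apply the shoelace (surveyor's) formula. First the cross-terms c_i = x_i·y_{i+1} − x_{i+1}·y_i:
  13, -374, -406, -406, -227, -88  ⇒  2A = -1488, A = -744.
Then Σ (x_i + x_{i+1})·c_i = 36688, so x̄ = 36688 / (6·(-744)) = -2293/279.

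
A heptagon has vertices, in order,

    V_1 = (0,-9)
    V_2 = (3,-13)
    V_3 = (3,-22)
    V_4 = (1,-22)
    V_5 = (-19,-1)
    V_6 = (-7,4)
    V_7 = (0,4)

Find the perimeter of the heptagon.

|V_1V_2| = √((3)² + (-4)²) = √25 = 5
|V_2V_3| = √((0)² + (-9)²) = √81 = 9
|V_3V_4| = √((-2)² + (0)²) = √4 = 2
|V_4V_5| = √((-20)² + (21)²) = √841 = 29
|V_5V_6| = √((12)² + (5)²) = √169 = 13
|V_6V_7| = √((7)² + (0)²) = √49 = 7
|V_7V_1| = √((0)² + (-13)²) = √169 = 13
Perimeter = 5 + 9 + 2 + 29 + 13 + 7 + 13 = 78.

78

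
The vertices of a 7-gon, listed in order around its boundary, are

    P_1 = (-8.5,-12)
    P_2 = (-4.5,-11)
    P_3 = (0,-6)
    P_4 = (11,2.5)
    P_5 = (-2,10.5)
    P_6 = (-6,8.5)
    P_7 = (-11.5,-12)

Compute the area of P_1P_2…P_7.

252.375

Σ = (39.5) + (27) + (66) + (120.5) + (46) + (169.75) + (36) = 504.75
Area = |Σ|/2 = 252.375.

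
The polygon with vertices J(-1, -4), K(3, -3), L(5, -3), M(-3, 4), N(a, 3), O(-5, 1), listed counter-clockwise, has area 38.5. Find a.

The doubled signed area Σ (x_i y_{i+1} − x_{i+1} y_i) is linear in a.
With a=0 it equals 59; the coefficient of a is -3 (from the two edges through N).
So -3·a + 59 = 2·38.5 = 77 ⇒ a = -6.

-6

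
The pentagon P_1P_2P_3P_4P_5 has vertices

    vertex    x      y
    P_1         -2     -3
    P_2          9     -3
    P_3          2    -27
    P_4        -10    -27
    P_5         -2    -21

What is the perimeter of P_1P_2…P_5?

|P_1P_2| = √((11)² + (0)²) = √121 = 11
|P_2P_3| = √((-7)² + (-24)²) = √625 = 25
|P_3P_4| = √((-12)² + (0)²) = √144 = 12
|P_4P_5| = √((8)² + (6)²) = √100 = 10
|P_5P_1| = √((0)² + (18)²) = √324 = 18
Perimeter = 11 + 25 + 12 + 10 + 18 = 76.

76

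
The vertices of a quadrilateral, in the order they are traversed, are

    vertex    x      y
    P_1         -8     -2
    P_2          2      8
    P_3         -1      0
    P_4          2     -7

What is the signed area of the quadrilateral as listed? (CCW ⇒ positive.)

-52.5

Apply the shoelace (surveyor's) formula: 2A = Σ (x_i·y_{i+1} − x_{i+1}·y_i), indices taken mod 4.
Cross-terms: -60, 8, 7, -60  ⇒  Σ = -105
Signed area = Σ/2 = -52.5 (negative ⇒ clockwise traversal).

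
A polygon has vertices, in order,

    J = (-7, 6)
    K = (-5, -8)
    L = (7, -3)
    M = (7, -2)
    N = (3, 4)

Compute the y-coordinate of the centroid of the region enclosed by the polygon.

-115/183

Apply the surveyor's formula. First the cross-terms c_i = x_i·y_{i+1} − x_{i+1}·y_i:
  86, 71, 7, 34, 46  ⇒  2A = 244, A = 122.
Then Σ (y_i + y_{i+1})·c_i = -460, so ȳ = -460 / (6·122) = -115/183.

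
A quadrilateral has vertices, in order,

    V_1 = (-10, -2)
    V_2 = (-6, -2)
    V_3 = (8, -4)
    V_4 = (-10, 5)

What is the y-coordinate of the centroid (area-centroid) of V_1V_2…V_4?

Apply the surveyor's formula. First the cross-terms c_i = x_i·y_{i+1} − x_{i+1}·y_i:
  8, 40, 0, 70  ⇒  2A = 118, A = 59.
Then Σ (y_i + y_{i+1})·c_i = -62, so ȳ = -62 / (6·59) = -31/177.

-31/177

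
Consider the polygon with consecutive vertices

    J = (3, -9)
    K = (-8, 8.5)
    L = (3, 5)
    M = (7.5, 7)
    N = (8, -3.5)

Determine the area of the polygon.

Apply Gauss's area formula: 2A = Σ (x_i·y_{i+1} − x_{i+1}·y_i), indices taken mod 5.
Σ = (-46.5) + (-65.5) + (-16.5) + (-82.25) + (-61.5) = -272.25
Area = |Σ|/2 = 136.125.

136.125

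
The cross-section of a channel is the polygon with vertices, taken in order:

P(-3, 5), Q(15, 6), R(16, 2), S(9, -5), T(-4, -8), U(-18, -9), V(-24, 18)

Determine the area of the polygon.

Σ = (-93) + (-66) + (-98) + (-92) + (-108) + (-540) + (-66) = -1063
Area = |Σ|/2 = 531.5.

531.5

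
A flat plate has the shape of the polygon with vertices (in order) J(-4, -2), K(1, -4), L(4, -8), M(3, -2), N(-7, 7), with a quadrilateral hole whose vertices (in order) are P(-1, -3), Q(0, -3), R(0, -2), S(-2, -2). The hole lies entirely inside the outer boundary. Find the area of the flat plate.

Outer boundary:
Apply the shoelace formula: 2A = Σ (x_i·y_{i+1} − x_{i+1}·y_i), indices taken mod 5.
Σ = (18) + (8) + (16) + (7) + (42) = 91
Area = |Σ|/2 = 45.5.
Hole:
Cross-terms: 3, 0, -4, 4  ⇒  Σ = 3
Area = |Σ|/2 = 1.5.
Net area = 45.5 − 1.5 = 44.

44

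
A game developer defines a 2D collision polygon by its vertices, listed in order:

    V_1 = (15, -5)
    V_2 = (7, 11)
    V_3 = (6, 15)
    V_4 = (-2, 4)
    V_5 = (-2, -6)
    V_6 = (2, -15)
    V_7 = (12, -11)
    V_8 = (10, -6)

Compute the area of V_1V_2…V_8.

295.5

Apply Gauss's area formula: 2A = Σ (x_i·y_{i+1} − x_{i+1}·y_i), indices taken mod 8.
V_1→V_2: (15)(11) − (7)(-5) = 200
V_2→V_3: (7)(15) − (6)(11) = 39
V_3→V_4: (6)(4) − (-2)(15) = 54
V_4→V_5: (-2)(-6) − (-2)(4) = 20
V_5→V_6: (-2)(-15) − (2)(-6) = 42
V_6→V_7: (2)(-11) − (12)(-15) = 158
V_7→V_8: (12)(-6) − (10)(-11) = 38
V_8→V_1: (10)(-5) − (15)(-6) = 40
Σ = 591
Area = |Σ|/2 = 295.5.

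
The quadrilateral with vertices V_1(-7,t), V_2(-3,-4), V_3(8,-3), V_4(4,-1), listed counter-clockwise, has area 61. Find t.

Write out the shoelace sum; only the two edges meeting at V_1 involve t:
2·Area = [(4·t − (-7)·(-1)) + ((-7)·(-4) − (-3)·t)] + 45
       = 7·t + 66 = 122
⇒ t = 8.

8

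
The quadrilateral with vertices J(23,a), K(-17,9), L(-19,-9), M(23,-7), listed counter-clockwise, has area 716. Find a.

10

Write out the shoelace sum; only the two edges meeting at J involve a:
2·Area = [(23·a − 23·(-7)) + (23·9 − (-17)·a)] + 664
       = 40·a + 1032 = 1432
⇒ a = 10.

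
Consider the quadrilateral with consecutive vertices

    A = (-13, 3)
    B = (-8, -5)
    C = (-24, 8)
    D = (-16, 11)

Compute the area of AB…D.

Apply the shoelace formula: 2A = Σ (x_i·y_{i+1} − x_{i+1}·y_i), indices taken mod 4.
Σ = (89) + (-184) + (-136) + (95) = -136
Area = |Σ|/2 = 68.

68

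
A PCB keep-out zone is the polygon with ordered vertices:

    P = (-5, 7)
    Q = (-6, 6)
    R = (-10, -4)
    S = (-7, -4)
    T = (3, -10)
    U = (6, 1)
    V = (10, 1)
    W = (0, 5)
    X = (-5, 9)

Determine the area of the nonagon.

Apply the shoelace (surveyor's) formula: 2A = Σ (x_i·y_{i+1} − x_{i+1}·y_i), indices taken mod 9.
Σ = (12) + (84) + (12) + (82) + (63) + (-4) + (50) + (25) + (10) = 334
Area = |Σ|/2 = 167.

167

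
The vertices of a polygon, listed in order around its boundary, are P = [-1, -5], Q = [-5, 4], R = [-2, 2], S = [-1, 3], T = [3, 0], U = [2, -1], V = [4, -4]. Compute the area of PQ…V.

Σ = (-29) + (-2) + (-4) + (-9) + (-3) + (-4) + (-24) = -75
Area = |Σ|/2 = 37.5.

37.5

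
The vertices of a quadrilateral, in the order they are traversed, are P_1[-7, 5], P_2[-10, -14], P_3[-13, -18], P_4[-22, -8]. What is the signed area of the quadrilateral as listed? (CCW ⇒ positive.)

Σ = (148) + (-2) + (-292) + (-166) = -312
Signed area = Σ/2 = -156 (negative ⇒ clockwise traversal).

-156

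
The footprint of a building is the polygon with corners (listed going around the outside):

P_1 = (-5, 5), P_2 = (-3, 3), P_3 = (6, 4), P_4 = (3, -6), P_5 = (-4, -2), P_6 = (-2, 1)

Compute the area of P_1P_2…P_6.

60.5

Σ = (0) + (-30) + (-48) + (-30) + (-8) + (-5) = -121
Area = |Σ|/2 = 60.5.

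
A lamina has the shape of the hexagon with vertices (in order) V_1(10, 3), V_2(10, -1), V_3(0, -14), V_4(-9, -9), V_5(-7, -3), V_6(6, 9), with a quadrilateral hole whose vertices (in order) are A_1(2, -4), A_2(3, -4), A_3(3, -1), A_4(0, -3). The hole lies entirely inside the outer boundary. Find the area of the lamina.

224.5

Outer boundary:
Apply the shoelace (surveyor's) formula: 2A = Σ (x_i·y_{i+1} − x_{i+1}·y_i), indices taken mod 6.
V_1→V_2: (10)(-1) − (10)(3) = -40
V_2→V_3: (10)(-14) − (0)(-1) = -140
V_3→V_4: (0)(-9) − (-9)(-14) = -126
V_4→V_5: (-9)(-3) − (-7)(-9) = -36
V_5→V_6: (-7)(9) − (6)(-3) = -45
V_6→V_1: (6)(3) − (10)(9) = -72
Σ = -459
Area = |Σ|/2 = 229.5.
Hole:
Apply the shoelace (surveyor's) formula: 2A = Σ (x_i·y_{i+1} − x_{i+1}·y_i), indices taken mod 4.
Σ = (4) + (9) + (-9) + (6) = 10
Area = |Σ|/2 = 5.
Net area = 229.5 − 5 = 224.5.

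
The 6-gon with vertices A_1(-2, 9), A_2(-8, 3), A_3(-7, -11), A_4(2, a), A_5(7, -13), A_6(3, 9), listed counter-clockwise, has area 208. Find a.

The doubled signed area Σ (x_i y_{i+1} − x_{i+1} y_i) is linear in a.
With a=0 it equals 318; the coefficient of a is -14 (from the two edges through A_4).
So -14·a + 318 = 2·208 = 416 ⇒ a = -7.

-7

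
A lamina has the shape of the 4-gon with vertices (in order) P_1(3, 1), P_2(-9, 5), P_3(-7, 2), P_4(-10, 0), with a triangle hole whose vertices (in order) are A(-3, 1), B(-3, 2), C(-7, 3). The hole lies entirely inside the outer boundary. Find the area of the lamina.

23.5

Outer boundary:
Σ = (24) + (17) + (20) + (-10) = 51
Area = |Σ|/2 = 25.5.
Hole:
Apply Gauss's area formula: 2A = Σ (x_i·y_{i+1} − x_{i+1}·y_i), indices taken mod 3.
Cross-terms: -3, 5, 2  ⇒  Σ = 4
Area = |Σ|/2 = 2.
Net area = 25.5 − 2 = 23.5.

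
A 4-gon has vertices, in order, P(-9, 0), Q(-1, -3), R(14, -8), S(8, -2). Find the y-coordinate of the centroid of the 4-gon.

-191/57

Apply the shoelace (surveyor's) formula. First the cross-terms c_i = x_i·y_{i+1} − x_{i+1}·y_i:
  27, 50, 36, -18  ⇒  2A = 95, A = 47.5.
Then Σ (y_i + y_{i+1})·c_i = -955, so ȳ = -955 / (6·47.5) = -191/57.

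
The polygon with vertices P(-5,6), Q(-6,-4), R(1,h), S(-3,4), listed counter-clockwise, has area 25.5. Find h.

5

Write out the shoelace sum; only the two edges meeting at R involve h:
2·Area = [((-6)·h − 1·(-4)) + (1·4 − (-3)·h)] + 58
       = -3·h + 66 = 51
⇒ h = 5.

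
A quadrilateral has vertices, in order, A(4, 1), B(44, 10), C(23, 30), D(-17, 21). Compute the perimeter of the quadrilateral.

|AB| = √((40)² + (9)²) = √1681 = 41
|BC| = √((-21)² + (20)²) = √841 = 29
|CD| = √((-40)² + (-9)²) = √1681 = 41
|DA| = √((21)² + (-20)²) = √841 = 29
Perimeter = 41 + 29 + 41 + 29 = 140.

140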